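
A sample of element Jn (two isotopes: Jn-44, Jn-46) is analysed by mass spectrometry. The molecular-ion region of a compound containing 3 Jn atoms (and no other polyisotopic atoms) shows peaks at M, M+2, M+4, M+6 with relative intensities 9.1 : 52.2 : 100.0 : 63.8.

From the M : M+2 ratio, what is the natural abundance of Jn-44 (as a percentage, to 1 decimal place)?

34.3%

Let p = fractional abundance of Jn-44. I(M+2)/I(M) = [C(3,1)·p^2·(1−p)] / p^3 = 3·(1−p)/p = 52.2/9.1 = 5.7363
(1−p)/p = 5.7363/3 = 1.9121  ⇒  p = 1/(1 + 1.9121) = 0.3434
Jn-44: 34.3%, Jn-46: 65.7%.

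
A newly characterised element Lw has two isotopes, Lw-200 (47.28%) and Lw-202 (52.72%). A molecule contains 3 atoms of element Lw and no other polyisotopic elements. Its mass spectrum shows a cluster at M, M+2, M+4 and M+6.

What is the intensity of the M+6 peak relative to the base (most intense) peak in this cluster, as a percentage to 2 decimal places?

37.17%

Binomial terms of (0.4728 + 0.5272)^3: M 0.1057, M+2 0.3536, M+4 0.3942, M+6 0.1465 → M+4 is the base peak.
P(M+4) = C(3,2) × 0.4728^1 × 0.5272^2 = 3 × 0.4728 × 0.27793984 = 0.394230 (base)
P(M+6) = C(3,3) × 0.4728^0 × 0.5272^3 = 1 × 1.0000 × 0.14652988 = 0.146530
Relative intensity = 0.146530 / 0.394230 × 100 = 37.17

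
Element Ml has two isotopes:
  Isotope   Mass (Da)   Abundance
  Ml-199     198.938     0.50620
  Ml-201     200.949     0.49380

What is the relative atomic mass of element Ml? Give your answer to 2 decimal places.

Average mass = Σ (abundance × isotope mass) = 0.50620 × 198.938 + 0.49380 × 200.949
= 100.7024 + 99.2286 = 199.9310 Da

199.93 Da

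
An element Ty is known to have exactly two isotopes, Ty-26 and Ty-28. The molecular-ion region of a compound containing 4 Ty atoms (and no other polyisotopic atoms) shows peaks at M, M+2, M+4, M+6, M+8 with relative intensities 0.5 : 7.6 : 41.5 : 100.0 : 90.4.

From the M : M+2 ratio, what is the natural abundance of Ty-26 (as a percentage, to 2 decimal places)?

20.83%

If p is the fraction of Ty that is Ty-26, then I(M+2)/I(M) = [C(4,1)·p^3·(1−p)] / p^4 = 4·(1−p)/p = 7.6/0.5 = 15.2000
(1−p)/p = 15.2000/4 = 3.8000  ⇒  p = 1/(1 + 3.8000) = 0.2083
Ty-26: 20.83%, Ty-28: 79.17%.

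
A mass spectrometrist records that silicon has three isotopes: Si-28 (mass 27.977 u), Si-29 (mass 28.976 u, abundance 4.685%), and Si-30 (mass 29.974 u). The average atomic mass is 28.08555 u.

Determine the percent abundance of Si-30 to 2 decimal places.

Let x and y be the fractions of Si-28 and Si-30. Then x + y = 1 − 0.04685 = 0.95315 and 27.977x + 29.974y = 28.08555 − 0.04685×28.976 = 26.7280244.
Substituting: 27.977x + 29.974(0.95315 − x) = 26.7280244
(27.977 − 29.974)x = -1.8416937  ⇒  x = 0.92223, y = 0.03092
Si-28: 92.22%, Si-30: 3.09%.

3.09%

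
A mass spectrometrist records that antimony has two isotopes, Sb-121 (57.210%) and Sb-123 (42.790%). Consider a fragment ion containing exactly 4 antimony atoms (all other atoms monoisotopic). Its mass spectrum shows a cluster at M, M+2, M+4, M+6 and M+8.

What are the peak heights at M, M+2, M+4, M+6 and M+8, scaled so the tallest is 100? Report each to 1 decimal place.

29.8 : 89.1 : 100.0 : 49.9 : 9.3

Expanding (0.57210 + 0.42790)^4:
P(M) = 0.57210^4 = 0.107124
P(M+2) = 4 × 0.57210^3 × 0.42790^1 = 0.320493
P(M+4) = 6 × 0.57210^2 × 0.42790^2 = 0.359567
P(M+6) = 4 × 0.57210^1 × 0.42790^3 = 0.179291
P(M+8) = 0.42790^4 = 0.033525
The M+4 peak is largest (0.359567); scaling to 100 gives 29.8 : 89.1 : 100.0 : 49.9 : 9.3.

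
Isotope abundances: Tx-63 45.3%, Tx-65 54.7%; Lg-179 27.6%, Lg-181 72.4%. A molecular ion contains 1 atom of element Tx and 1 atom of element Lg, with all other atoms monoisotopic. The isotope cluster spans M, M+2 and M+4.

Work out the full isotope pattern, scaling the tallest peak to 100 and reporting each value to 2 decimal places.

Element Tx pattern (n=1): 0.4530 : 0.5470
Element Lg pattern (n=1): 0.2760 : 0.7240
Convolve the two distributions (both contribute in 2-u steps):
  M: 0.4530×0.2760 = 0.125028
  M+2: 0.4530×0.7240 + 0.5470×0.2760 = 0.478944
  M+4: 0.5470×0.7240 = 0.396028
Scale to base peak (0.478944) = 100: 26.10 : 100.00 : 82.69

26.10 : 100.00 : 82.69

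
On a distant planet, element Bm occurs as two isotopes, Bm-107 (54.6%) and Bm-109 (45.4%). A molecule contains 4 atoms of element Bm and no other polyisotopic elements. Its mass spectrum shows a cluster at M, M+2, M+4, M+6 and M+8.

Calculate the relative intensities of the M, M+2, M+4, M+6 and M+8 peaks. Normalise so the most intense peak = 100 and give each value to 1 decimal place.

24.1 : 80.2 : 100.0 : 55.4 : 11.5

Each Bm atom is independently Bm-107 (p = 0.546) or Bm-109 (q = 0.454); the cluster is the binomial expansion (p + q)^4.
P(M) = 0.546^4 = 0.088873
P(M+2) = 4 × 0.546^3 × 0.454^1 = 0.295593
P(M+4) = 6 × 0.546^2 × 0.454^2 = 0.368679
P(M+6) = 4 × 0.546^1 × 0.454^3 = 0.204371
P(M+8) = 0.454^4 = 0.042484
The M+4 peak is largest (0.368679); scaling to 100 gives 24.1 : 80.2 : 100.0 : 55.4 : 11.5.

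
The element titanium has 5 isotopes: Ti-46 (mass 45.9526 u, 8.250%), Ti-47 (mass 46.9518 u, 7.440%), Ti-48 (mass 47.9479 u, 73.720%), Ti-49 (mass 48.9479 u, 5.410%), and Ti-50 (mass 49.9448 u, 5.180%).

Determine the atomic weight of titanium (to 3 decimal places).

47.867 u

The abundance-weighted mean is 0.08250 × 45.9526 + 0.07440 × 46.9518 + 0.73720 × 47.9479 + 0.05410 × 48.9479 + 0.05180 × 49.9448
= 3.79109 + 3.49321 + 35.34719 + 2.64808 + 2.58714 = 47.86671 u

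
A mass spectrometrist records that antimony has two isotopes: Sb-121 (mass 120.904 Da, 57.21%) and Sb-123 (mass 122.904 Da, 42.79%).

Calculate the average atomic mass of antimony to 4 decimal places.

The abundance-weighted mean is 0.5721 × 120.904 + 0.4279 × 122.904
= 69.16918 + 52.59062 = 121.75980 Da

121.7598 Da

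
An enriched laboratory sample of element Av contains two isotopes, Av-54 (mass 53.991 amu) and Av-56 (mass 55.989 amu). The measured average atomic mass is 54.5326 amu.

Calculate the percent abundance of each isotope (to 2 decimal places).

With x = fraction of Av-54 (so Av-56 is 1 − x):
53.991·x + 55.989·(1 − x) = 54.5326
(53.991 − 55.989)·x = 54.5326 − 55.989
x = -1.4564 / -1.998 = 0.72893 → 72.89% Av-54, 27.11% Av-56.

Av-54: 72.89%, Av-56: 27.11%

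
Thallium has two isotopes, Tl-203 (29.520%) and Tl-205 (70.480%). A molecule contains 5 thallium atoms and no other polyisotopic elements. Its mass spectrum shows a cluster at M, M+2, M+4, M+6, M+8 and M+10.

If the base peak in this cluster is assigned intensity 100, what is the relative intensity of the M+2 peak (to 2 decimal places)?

(0.29520 + 0.70480)^5 gives M 0.0022, M+2 0.0268, M+4 0.1278, M+6 0.3051, M+8 0.3642, M+10 0.1739; the largest is M+8.
P(M+8) = C(5,4) × 0.29520^1 × 0.70480^4 = 5 × 0.2952 × 0.24675365 = 0.364208 (base)
P(M+2) = C(5,1) × 0.29520^4 × 0.70480^1 = 5 × 0.00759391 × 0.7048 = 0.026761
Relative intensity = 0.026761 / 0.364208 × 100 = 7.35

7.35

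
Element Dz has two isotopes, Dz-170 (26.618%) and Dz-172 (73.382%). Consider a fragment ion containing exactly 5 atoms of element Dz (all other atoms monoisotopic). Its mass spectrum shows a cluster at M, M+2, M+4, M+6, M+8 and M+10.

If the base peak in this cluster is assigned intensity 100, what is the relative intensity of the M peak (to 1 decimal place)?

Term probabilities: M 0.0013, M+2 0.0184, M+4 0.1016, M+6 0.2800, M+8 0.3859, M+10 0.2128. Base peak = M+8.
P(M+8) = C(5,4) × 0.26618^1 × 0.73382^4 = 5 × 0.26618 × 0.28997341 = 0.385926 (base)
P(M) = C(5,0) × 0.26618^5 × 0.73382^0 = 1 × 0.00133622 × 1.0000 = 0.001336
Relative intensity = 0.001336 / 0.385926 × 100 = 0.3

0.3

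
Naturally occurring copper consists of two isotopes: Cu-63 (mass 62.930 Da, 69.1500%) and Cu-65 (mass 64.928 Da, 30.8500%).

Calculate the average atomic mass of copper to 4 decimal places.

63.5464 Da

The abundance-weighted mean is 0.691500 × 62.930 + 0.308500 × 64.928
= 43.51610 + 20.03029 = 63.54639 Da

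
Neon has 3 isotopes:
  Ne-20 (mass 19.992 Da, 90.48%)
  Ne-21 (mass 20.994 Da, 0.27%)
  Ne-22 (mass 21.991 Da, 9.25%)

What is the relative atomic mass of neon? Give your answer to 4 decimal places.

Weight each isotope mass by its fractional abundance: 0.9048 × 19.992 + 0.0027 × 20.994 + 0.0925 × 21.991
= 18.08876 + 0.05668 + 2.03417 = 20.17961 Da

20.1796 Da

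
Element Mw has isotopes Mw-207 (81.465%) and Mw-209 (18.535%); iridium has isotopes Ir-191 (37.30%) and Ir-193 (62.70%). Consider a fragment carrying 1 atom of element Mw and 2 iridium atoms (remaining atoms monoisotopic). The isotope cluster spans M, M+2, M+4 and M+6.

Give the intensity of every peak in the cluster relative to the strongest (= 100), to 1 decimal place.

Element Mw pattern (n=1): 0.81465 : 0.18535
Iridium pattern (n=2): 0.139129 : 0.467742 : 0.393129
Convolve the two distributions (both contribute in 2-u steps):
  M: 0.81465×0.139129 = 0.113341
  M+2: 0.81465×0.467742 + 0.18535×0.139129 = 0.406834
  M+4: 0.81465×0.393129 + 0.18535×0.467742 = 0.406959
  M+6: 0.18535×0.393129 = 0.072866
Scale to base peak (0.406959) = 100: 27.9 : 100.0 : 100.0 : 17.9

27.9 : 100.0 : 100.0 : 17.9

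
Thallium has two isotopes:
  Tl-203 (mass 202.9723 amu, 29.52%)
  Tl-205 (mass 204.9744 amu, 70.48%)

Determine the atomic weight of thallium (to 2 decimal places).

Weight each isotope mass by its fractional abundance: 0.2952 × 202.9723 + 0.7048 × 204.9744
= 59.91742 + 144.46596 = 204.38338 amu

204.38 amu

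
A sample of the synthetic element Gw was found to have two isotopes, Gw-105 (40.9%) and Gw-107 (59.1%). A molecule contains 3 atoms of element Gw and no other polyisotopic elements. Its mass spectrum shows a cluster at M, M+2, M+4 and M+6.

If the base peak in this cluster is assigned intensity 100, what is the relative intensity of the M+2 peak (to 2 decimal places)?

Term probabilities: M 0.0684, M+2 0.2966, M+4 0.4286, M+6 0.2064. Base peak = M+4.
P(M+4) = C(3,2) × 0.409^1 × 0.591^2 = 3 × 0.4090 × 0.349281 = 0.428568 (base)
P(M+2) = C(3,1) × 0.409^2 × 0.591^1 = 3 × 0.167281 × 0.5910 = 0.296589
Relative intensity = 0.296589 / 0.428568 × 100 = 69.20

69.20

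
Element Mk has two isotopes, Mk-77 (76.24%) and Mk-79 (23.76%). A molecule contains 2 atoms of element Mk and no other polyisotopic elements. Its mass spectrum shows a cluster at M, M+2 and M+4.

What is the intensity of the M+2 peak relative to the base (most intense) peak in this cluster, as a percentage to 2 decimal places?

(0.7624 + 0.2376)^2 gives M 0.5813, M+2 0.3623, M+4 0.0565; the largest is M.
P(M) = C(2,0) × 0.7624^2 × 0.2376^0 = 1 × 0.58125376 × 1.0000 = 0.581254 (base)
P(M+2) = C(2,1) × 0.7624^1 × 0.2376^1 = 2 × 0.7624 × 0.2376 = 0.362292
Relative intensity = 0.362292 / 0.581254 × 100 = 62.33

62.33%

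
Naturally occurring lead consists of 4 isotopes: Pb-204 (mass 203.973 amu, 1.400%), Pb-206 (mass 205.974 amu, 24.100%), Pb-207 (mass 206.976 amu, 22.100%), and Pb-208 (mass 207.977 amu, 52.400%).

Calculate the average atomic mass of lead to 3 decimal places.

207.217 amu

Ar = Σ fᵢ·mᵢ = 0.01400 × 203.973 + 0.24100 × 205.974 + 0.22100 × 206.976 + 0.52400 × 207.977
= 2.8556 + 49.6397 + 45.7417 + 108.9799 = 207.2169 amu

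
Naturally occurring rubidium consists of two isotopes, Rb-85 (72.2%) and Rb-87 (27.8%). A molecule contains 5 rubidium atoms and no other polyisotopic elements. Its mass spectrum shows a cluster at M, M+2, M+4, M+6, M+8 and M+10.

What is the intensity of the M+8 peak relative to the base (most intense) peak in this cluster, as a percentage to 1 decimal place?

5.7%

Term probabilities: M 0.1962, M+2 0.3777, M+4 0.2909, M+6 0.1120, M+8 0.0216, M+10 0.0017. Base peak = M+2.
P(M+2) = C(5,1) × 0.722^4 × 0.278^1 = 5 × 0.27173701 × 0.2780 = 0.377714 (base)
P(M+8) = C(5,4) × 0.722^1 × 0.278^4 = 5 × 0.7220 × 0.00597282 = 0.021562
Relative intensity = 0.021562 / 0.377714 × 100 = 5.7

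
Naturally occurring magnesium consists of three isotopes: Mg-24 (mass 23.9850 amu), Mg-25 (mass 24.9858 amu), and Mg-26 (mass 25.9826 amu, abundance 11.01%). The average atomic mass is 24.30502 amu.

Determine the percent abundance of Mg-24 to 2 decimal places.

78.99%

The remaining 88.99% is split between Mg-24 (fraction x) and Mg-25 (fraction 0.8899 − x).
Substituting: 23.9850x + 24.9858(0.8899 − x) = 21.44433574
(23.9850 − 24.9858)x = -0.79052768  ⇒  x = 0.78990, y = 0.10000
Mg-24: 78.99%, Mg-25: 10.00%.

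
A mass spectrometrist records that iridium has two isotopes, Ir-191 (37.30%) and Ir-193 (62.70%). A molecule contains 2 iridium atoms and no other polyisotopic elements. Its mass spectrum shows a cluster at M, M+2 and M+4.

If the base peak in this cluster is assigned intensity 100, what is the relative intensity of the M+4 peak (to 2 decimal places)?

84.05

Term probabilities: M 0.1391, M+2 0.4677, M+4 0.3931. Base peak = M+2.
P(M+2) = C(2,1) × 0.3730^1 × 0.6270^1 = 2 × 0.3730 × 0.6270 = 0.467742 (base)
P(M+4) = C(2,2) × 0.3730^0 × 0.6270^2 = 1 × 1.0000 × 0.393129 = 0.393129
Relative intensity = 0.393129 / 0.467742 × 100 = 84.05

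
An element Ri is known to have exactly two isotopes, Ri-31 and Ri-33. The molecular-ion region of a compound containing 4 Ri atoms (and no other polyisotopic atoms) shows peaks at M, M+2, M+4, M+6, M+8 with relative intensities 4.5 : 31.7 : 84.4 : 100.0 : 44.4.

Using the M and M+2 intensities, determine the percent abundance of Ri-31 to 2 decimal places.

Write p for the Ri-31 fraction. I(M+2)/I(M) = [C(4,1)·p^3·(1−p)] / p^4 = 4·(1−p)/p = 31.7/4.5 = 7.0444
(1−p)/p = 7.0444/4 = 1.7611  ⇒  p = 1/(1 + 1.7611) = 0.3622
Ri-31: 36.22%, Ri-33: 63.78%.

36.22%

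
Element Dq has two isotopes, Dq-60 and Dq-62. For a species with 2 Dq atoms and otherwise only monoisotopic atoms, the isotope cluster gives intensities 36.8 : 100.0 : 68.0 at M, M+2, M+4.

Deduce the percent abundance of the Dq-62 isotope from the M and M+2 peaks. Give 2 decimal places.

Write p for the Dq-60 fraction. I(M+2)/I(M) = [C(2,1)·p^1·(1−p)] / p^2 = 2·(1−p)/p = 100.0/36.8 = 2.7174
(1−p)/p = 2.7174/2 = 1.3587  ⇒  p = 1/(1 + 1.3587) = 0.4240
Dq-60: 42.40%, Dq-62: 57.60%.

57.60%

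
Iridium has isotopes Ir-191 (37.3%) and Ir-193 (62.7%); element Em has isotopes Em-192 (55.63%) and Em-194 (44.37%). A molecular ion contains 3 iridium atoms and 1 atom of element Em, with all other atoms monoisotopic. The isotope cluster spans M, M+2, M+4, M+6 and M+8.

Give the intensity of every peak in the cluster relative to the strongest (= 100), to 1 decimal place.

8.0 : 46.7 : 100.0 : 92.1 : 30.3

Iridium pattern (n=3): 0.05189512 : 0.26170165 : 0.43991135 : 0.24649188
Element Em pattern (n=1): 0.5563 : 0.4437
Convolve the two distributions (both contribute in 2-u steps):
  M: 0.05189512×0.5563 = 0.028869
  M+2: 0.05189512×0.4437 + 0.26170165×0.5563 = 0.168610
  M+4: 0.26170165×0.4437 + 0.43991135×0.5563 = 0.360840
  M+6: 0.43991135×0.4437 + 0.24649188×0.5563 = 0.332312
  M+8: 0.24649188×0.4437 = 0.109368
Scale to base peak (0.360840) = 100: 8.0 : 46.7 : 100.0 : 92.1 : 30.3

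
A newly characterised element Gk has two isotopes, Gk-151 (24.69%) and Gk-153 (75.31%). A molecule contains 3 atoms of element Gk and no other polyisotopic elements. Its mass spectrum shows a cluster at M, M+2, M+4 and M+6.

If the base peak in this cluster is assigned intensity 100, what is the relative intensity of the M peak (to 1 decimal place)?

Term probabilities: M 0.0151, M+2 0.1377, M+4 0.4201, M+6 0.4271. Base peak = M+6.
P(M+6) = C(3,3) × 0.2469^0 × 0.7531^3 = 1 × 1.0000 × 0.4271279 = 0.427128 (base)
P(M) = C(3,0) × 0.2469^3 × 0.7531^0 = 1 × 0.01505093 × 1.0000 = 0.015051
Relative intensity = 0.015051 / 0.427128 × 100 = 3.5

3.5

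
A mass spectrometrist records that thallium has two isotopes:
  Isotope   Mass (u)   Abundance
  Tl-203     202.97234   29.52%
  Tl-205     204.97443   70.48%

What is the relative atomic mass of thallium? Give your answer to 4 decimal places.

The abundance-weighted mean is 0.2952 × 202.97234 + 0.7048 × 204.97443
= 59.917435 + 144.465978 = 204.383413 u

204.3834 u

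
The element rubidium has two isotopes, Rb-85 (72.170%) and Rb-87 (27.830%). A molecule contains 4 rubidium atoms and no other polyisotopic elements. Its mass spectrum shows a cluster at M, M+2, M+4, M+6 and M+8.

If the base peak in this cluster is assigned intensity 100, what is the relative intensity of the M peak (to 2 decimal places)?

(0.72170 + 0.27830)^4 gives M 0.2713, M+2 0.4184, M+4 0.2420, M+6 0.0622, M+8 0.0060; the largest is M+2.
P(M+2) = C(4,1) × 0.72170^3 × 0.27830^1 = 4 × 0.37589809 × 0.2783 = 0.418450 (base)
P(M) = C(4,0) × 0.72170^4 × 0.27830^0 = 1 × 0.27128565 × 1.0000 = 0.271286
Relative intensity = 0.271286 / 0.418450 × 100 = 64.83

64.83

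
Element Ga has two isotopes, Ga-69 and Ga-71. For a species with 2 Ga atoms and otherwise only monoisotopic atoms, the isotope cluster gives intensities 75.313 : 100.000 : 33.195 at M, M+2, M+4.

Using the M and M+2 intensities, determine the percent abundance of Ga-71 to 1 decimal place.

Write p for the Ga-69 fraction. I(M+2)/I(M) = [C(2,1)·p^1·(1−p)] / p^2 = 2·(1−p)/p = 100.000/75.313 = 1.3278
(1−p)/p = 1.3278/2 = 0.6639  ⇒  p = 1/(1 + 0.6639) = 0.6010
Ga-69: 60.1%, Ga-71: 39.9%.

39.9%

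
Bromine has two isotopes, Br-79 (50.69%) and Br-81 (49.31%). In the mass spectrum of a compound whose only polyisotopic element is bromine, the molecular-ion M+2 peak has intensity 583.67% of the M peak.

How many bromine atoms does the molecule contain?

6

The M+2/M ratio from n Br atoms is n · q/p = n · 0.4931/0.5069.
n = 5.8367 × 0.5069/0.4931 = 6.00 ≈ 6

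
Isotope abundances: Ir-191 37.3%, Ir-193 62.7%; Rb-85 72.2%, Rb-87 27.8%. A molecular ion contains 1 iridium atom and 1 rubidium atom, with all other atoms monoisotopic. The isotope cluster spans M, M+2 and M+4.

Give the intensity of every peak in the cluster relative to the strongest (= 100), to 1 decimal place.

48.4 : 100.0 : 31.3

Iridium pattern (n=1): 0.3730 : 0.6270
Rubidium pattern (n=1): 0.7220 : 0.2780
Convolve the two distributions (both contribute in 2-u steps):
  M: 0.3730×0.7220 = 0.269306
  M+2: 0.3730×0.2780 + 0.6270×0.7220 = 0.556388
  M+4: 0.6270×0.2780 = 0.174306
Scale to base peak (0.556388) = 100: 48.4 : 100.0 : 31.3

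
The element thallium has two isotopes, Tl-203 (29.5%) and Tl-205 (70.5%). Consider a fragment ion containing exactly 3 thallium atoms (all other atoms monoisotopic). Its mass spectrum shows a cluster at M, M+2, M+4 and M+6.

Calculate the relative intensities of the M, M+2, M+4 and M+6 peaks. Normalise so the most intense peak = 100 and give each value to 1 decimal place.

5.8 : 41.8 : 100.0 : 79.7

The 3 Tl atoms are independent, so intensities follow the terms of (0.295 + 0.705)^3.
P(M) = 0.295^3 = 0.025672
P(M+2) = 3 × 0.295^2 × 0.705^1 = 0.184058
P(M+4) = 3 × 0.295^1 × 0.705^2 = 0.439867
P(M+6) = 0.705^3 = 0.350403
The M+4 peak is largest (0.439867); scaling to 100 gives 5.8 : 41.8 : 100.0 : 79.7.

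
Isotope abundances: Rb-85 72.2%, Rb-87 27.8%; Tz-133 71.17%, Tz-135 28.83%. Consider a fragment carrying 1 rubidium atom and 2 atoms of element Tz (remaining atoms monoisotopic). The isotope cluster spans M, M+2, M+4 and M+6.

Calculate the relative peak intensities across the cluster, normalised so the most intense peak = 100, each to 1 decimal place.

Rubidium pattern (n=1): 0.7220 : 0.2780
Element Tz pattern (n=2): 0.50651689 : 0.41036622 : 0.08311689
Convolve the two distributions (both contribute in 2-u steps):
  M: 0.7220×0.50651689 = 0.365705
  M+2: 0.7220×0.41036622 + 0.2780×0.50651689 = 0.437096
  M+4: 0.7220×0.08311689 + 0.2780×0.41036622 = 0.174092
  M+6: 0.2780×0.08311689 = 0.023106
Scale to base peak (0.437096) = 100: 83.7 : 100.0 : 39.8 : 5.3

83.7 : 100.0 : 39.8 : 5.3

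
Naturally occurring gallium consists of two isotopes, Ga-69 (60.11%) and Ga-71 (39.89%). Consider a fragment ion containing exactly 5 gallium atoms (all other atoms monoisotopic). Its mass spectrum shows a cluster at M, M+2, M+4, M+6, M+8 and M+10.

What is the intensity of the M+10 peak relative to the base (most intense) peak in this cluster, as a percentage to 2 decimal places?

2.92%

Term probabilities: M 0.0785, M+2 0.2604, M+4 0.3456, M+6 0.2293, M+8 0.0761, M+10 0.0101. Base peak = M+4.
P(M+4) = C(5,2) × 0.6011^3 × 0.3989^2 = 10 × 0.21719018 × 0.15912121 = 0.345596 (base)
P(M+10) = C(5,5) × 0.6011^0 × 0.3989^5 = 1 × 1.0000 × 0.01009997 = 0.010100
Relative intensity = 0.010100 / 0.345596 × 100 = 2.92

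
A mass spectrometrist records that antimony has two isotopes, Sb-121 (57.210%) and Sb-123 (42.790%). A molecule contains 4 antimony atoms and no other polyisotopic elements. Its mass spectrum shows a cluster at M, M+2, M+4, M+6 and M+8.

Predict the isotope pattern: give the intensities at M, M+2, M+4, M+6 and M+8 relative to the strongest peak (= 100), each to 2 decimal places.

The 4 Sb atoms are independent, so intensities follow the terms of (0.57210 + 0.42790)^4.
P(M) = 0.57210^4 = 0.107124
P(M+2) = 4 × 0.57210^3 × 0.42790^1 = 0.320493
P(M+4) = 6 × 0.57210^2 × 0.42790^2 = 0.359567
P(M+6) = 4 × 0.57210^1 × 0.42790^3 = 0.179291
P(M+8) = 0.42790^4 = 0.033525
The M+4 peak is largest (0.359567); scaling to 100 gives 29.79 : 89.13 : 100.00 : 49.86 : 9.32.

29.79 : 89.13 : 100.00 : 49.86 : 9.32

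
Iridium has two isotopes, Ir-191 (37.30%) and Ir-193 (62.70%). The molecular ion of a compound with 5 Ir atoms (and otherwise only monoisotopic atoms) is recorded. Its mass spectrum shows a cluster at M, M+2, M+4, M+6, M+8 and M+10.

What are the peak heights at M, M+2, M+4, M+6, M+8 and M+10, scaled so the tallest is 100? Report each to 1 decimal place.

2.1 : 17.7 : 59.5 : 100.0 : 84.0 : 28.3

The 5 Ir atoms are independent, so intensities follow the terms of (0.3730 + 0.6270)^5.
P(M) = 0.3730^5 = 0.007220
P(M+2) = 5 × 0.3730^4 × 0.6270^1 = 0.060684
P(M+4) = 10 × 0.3730^3 × 0.6270^2 = 0.204015
P(M+6) = 10 × 0.3730^2 × 0.6270^3 = 0.342942
P(M+8) = 5 × 0.3730^1 × 0.6270^4 = 0.288237
P(M+10) = 0.6270^5 = 0.096903
The M+6 peak is largest (0.342942); scaling to 100 gives 2.1 : 17.7 : 59.5 : 100.0 : 84.0 : 28.3.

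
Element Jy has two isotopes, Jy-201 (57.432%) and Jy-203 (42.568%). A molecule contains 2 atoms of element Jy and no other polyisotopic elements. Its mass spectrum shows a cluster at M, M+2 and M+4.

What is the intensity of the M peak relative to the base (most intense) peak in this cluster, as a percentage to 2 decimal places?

67.46%

Binomial terms of (0.57432 + 0.42568)^2: M 0.3298, M+2 0.4890, M+4 0.1812 → M+2 is the base peak.
P(M+2) = C(2,1) × 0.57432^1 × 0.42568^1 = 2 × 0.57432 × 0.42568 = 0.488953 (base)
P(M) = C(2,0) × 0.57432^2 × 0.42568^0 = 1 × 0.32984346 × 1.0000 = 0.329843
Relative intensity = 0.329843 / 0.488953 × 100 = 67.46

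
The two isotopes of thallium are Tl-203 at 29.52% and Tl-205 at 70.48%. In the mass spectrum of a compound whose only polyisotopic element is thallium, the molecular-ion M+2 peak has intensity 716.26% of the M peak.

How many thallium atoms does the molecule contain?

The M+2/M ratio from n Tl atoms is n · q/p = n · 0.7048/0.2952.
n = 7.1626 × 0.2952/0.7048 = 3.00 ≈ 3

3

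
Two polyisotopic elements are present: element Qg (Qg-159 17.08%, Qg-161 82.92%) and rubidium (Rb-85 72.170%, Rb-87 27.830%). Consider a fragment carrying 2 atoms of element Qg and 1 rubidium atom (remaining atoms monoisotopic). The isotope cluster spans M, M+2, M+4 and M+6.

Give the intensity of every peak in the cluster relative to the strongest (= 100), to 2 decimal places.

Element Qg pattern (n=2): 0.02917264 : 0.28325472 : 0.68757264
Rubidium pattern (n=1): 0.7217 : 0.2783
Convolve the two distributions (both contribute in 2-u steps):
  M: 0.02917264×0.7217 = 0.021054
  M+2: 0.02917264×0.2783 + 0.28325472×0.7217 = 0.212544
  M+4: 0.28325472×0.2783 + 0.68757264×0.7217 = 0.575051
  M+6: 0.68757264×0.2783 = 0.191351
Scale to base peak (0.575051) = 100: 3.66 : 36.96 : 100.00 : 33.28

3.66 : 36.96 : 100.00 : 33.28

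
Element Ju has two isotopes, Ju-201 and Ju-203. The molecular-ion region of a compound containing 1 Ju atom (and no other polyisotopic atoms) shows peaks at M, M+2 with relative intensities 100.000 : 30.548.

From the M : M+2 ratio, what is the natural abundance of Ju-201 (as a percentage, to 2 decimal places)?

76.60%

Write p for the Ju-201 fraction. I(M+2)/I(M) = [C(1,1)·p^0·(1−p)] / p^1 = 1·(1−p)/p = 30.548/100.000 = 0.3055
(1−p)/p = 0.3055/1 = 0.3055  ⇒  p = 1/(1 + 0.3055) = 0.7660
Ju-201: 76.60%, Ju-203: 23.40%.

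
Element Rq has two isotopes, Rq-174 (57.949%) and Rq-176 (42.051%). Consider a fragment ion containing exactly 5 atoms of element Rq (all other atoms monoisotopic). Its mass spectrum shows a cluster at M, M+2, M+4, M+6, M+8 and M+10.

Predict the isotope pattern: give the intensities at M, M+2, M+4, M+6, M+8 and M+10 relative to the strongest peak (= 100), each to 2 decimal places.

18.99 : 68.90 : 100.00 : 72.57 : 26.33 : 3.82

The 5 Rq atoms are independent, so intensities follow the terms of (0.57949 + 0.42051)^5.
P(M) = 0.57949^5 = 0.065348
P(M+2) = 5 × 0.57949^4 × 0.42051^1 = 0.237099
P(M+4) = 10 × 0.57949^3 × 0.42051^2 = 0.344105
P(M+6) = 10 × 0.57949^2 × 0.42051^3 = 0.249701
P(M+8) = 5 × 0.57949^1 × 0.42051^4 = 0.090599
P(M+10) = 0.42051^5 = 0.013149
The M+4 peak is largest (0.344105); scaling to 100 gives 18.99 : 68.90 : 100.00 : 72.57 : 26.33 : 3.82.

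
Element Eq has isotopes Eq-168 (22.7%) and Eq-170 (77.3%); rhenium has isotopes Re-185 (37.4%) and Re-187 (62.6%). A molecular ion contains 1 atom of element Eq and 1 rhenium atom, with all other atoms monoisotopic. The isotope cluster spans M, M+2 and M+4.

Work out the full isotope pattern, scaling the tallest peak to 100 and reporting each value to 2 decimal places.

Element Eq pattern (n=1): 0.2270 : 0.7730
Rhenium pattern (n=1): 0.3740 : 0.6260
Convolve the two distributions (both contribute in 2-u steps):
  M: 0.2270×0.3740 = 0.084898
  M+2: 0.2270×0.6260 + 0.7730×0.3740 = 0.431204
  M+4: 0.7730×0.6260 = 0.483898
Scale to base peak (0.483898) = 100: 17.54 : 89.11 : 100.00

17.54 : 89.11 : 100.00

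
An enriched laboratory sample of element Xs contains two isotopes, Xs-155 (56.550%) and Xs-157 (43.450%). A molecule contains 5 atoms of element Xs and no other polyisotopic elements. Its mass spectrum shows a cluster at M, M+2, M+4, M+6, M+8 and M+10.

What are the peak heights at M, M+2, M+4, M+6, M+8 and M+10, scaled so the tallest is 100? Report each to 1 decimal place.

Expanding (0.56550 + 0.43450)^5:
P(M) = 0.56550^5 = 0.057831
P(M+2) = 5 × 0.56550^4 × 0.43450^1 = 0.222172
P(M+4) = 10 × 0.56550^3 × 0.43450^2 = 0.341411
P(M+6) = 10 × 0.56550^2 × 0.43450^3 = 0.262322
P(M+8) = 5 × 0.56550^1 × 0.43450^4 = 0.100777
P(M+10) = 0.43450^5 = 0.015486
The M+4 peak is largest (0.341411); scaling to 100 gives 16.9 : 65.1 : 100.0 : 76.8 : 29.5 : 4.5.

16.9 : 65.1 : 100.0 : 76.8 : 29.5 : 4.5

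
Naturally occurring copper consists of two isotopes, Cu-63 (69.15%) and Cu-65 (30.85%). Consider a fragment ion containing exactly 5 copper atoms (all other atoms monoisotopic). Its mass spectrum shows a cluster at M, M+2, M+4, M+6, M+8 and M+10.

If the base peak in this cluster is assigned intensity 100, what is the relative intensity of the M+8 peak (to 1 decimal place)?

8.9

Binomial terms of (0.6915 + 0.3085)^5: M 0.1581, M+2 0.3527, M+4 0.3147, M+6 0.1404, M+8 0.0313, M+10 0.0028 → M+2 is the base peak.
P(M+2) = C(5,1) × 0.6915^4 × 0.3085^1 = 5 × 0.2286487 × 0.3085 = 0.352691 (base)
P(M+8) = C(5,4) × 0.6915^1 × 0.3085^4 = 5 × 0.6915 × 0.00905776 = 0.031317
Relative intensity = 0.031317 / 0.352691 × 100 = 8.9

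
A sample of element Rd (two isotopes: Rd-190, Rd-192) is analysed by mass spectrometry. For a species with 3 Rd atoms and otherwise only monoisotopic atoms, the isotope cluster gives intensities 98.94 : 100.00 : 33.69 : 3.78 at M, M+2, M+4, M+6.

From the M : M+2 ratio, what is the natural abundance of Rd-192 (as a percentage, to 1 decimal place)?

Write p for the Rd-190 fraction. I(M+2)/I(M) = [C(3,1)·p^2·(1−p)] / p^3 = 3·(1−p)/p = 100.00/98.94 = 1.0107
(1−p)/p = 1.0107/3 = 0.3369  ⇒  p = 1/(1 + 0.3369) = 0.7480
Rd-190: 74.8%, Rd-192: 25.2%.

25.2%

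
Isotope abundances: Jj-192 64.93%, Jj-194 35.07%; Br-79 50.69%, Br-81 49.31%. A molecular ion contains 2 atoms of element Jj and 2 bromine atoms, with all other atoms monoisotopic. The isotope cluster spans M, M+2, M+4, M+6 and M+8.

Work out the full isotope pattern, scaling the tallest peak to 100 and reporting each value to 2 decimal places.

Element Jj pattern (n=2): 0.42159049 : 0.45541902 : 0.12299049
Bromine pattern (n=2): 0.25694761 : 0.49990478 : 0.24314761
Convolve the two distributions (both contribute in 2-u steps):
  M: 0.42159049×0.25694761 = 0.108327
  M+2: 0.42159049×0.49990478 + 0.45541902×0.25694761 = 0.327774
  M+4: 0.42159049×0.24314761 + 0.45541902×0.49990478 + 0.12299049×0.25694761 = 0.361777
  M+6: 0.45541902×0.24314761 + 0.12299049×0.49990478 = 0.172218
  M+8: 0.12299049×0.24314761 = 0.029905
Scale to base peak (0.361777) = 100: 29.94 : 90.60 : 100.00 : 47.60 : 8.27

29.94 : 90.60 : 100.00 : 47.60 : 8.27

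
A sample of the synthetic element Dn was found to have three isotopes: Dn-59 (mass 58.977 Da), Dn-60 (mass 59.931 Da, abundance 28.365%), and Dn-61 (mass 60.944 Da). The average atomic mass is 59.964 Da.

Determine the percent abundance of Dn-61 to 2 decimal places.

36.42%

The remaining 71.635% is split between Dn-59 (fraction x) and Dn-61 (fraction 0.71635 − x).
Substituting: 58.977x + 60.944(0.71635 − x) = 42.96457185
(58.977 − 60.944)x = -0.69266255  ⇒  x = 0.35214, y = 0.36421
Dn-59: 35.21%, Dn-61: 36.42%.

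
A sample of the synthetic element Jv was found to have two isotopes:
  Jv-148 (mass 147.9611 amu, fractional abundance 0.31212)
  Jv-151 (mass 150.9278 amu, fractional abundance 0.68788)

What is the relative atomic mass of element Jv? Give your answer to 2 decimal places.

150.00 amu

The abundance-weighted mean is 0.31212 × 147.9611 + 0.68788 × 150.9278
= 46.18162 + 103.82022 = 150.00184 amu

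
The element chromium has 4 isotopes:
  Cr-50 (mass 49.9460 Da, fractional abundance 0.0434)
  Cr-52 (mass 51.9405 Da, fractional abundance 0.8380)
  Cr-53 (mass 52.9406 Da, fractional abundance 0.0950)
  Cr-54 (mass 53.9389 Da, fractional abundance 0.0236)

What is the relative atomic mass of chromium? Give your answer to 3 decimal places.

51.996 Da

Ar = Σ fᵢ·mᵢ = 0.0434 × 49.9460 + 0.8380 × 51.9405 + 0.0950 × 52.9406 + 0.0236 × 53.9389
= 2.16766 + 43.52614 + 5.02936 + 1.27296 = 51.99612 Da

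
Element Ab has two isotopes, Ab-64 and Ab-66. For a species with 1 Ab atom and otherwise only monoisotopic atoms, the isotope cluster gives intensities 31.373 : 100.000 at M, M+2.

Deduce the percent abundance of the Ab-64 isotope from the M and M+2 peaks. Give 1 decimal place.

23.9%

If p is the fraction of Ab that is Ab-64, then I(M+2)/I(M) = [C(1,1)·p^0·(1−p)] / p^1 = 1·(1−p)/p = 100.000/31.373 = 3.1875
(1−p)/p = 3.1875/1 = 3.1875  ⇒  p = 1/(1 + 3.1875) = 0.2388
Ab-64: 23.9%, Ab-66: 76.1%.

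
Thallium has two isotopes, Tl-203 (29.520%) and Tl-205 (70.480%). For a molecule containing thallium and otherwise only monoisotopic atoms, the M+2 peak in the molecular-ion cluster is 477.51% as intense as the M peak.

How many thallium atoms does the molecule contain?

2

The M+2/M ratio from n Tl atoms is n · q/p = n · 0.70480/0.29520.
n = 4.7751 × 0.29520/0.70480 = 2.00 ≈ 2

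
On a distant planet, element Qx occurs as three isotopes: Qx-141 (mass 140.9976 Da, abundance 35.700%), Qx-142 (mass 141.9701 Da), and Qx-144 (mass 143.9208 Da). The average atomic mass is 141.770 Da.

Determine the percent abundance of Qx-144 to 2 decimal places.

7.54%

Let x and y be the fractions of Qx-142 and Qx-144. Then x + y = 1 − 0.35700 = 0.64300 and 141.9701x + 143.9208y = 141.770 − 0.35700×140.9976 = 91.4338568.
Substituting: 141.9701x + 143.9208(0.64300 − x) = 91.4338568
(141.9701 − 143.9208)x = -1.1072176  ⇒  x = 0.56760, y = 0.07540
Qx-142: 56.76%, Qx-144: 7.54%.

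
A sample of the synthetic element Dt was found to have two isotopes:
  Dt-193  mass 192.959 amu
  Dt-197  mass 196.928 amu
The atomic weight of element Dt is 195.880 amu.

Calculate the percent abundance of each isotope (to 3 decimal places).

With x = fraction of Dt-193 (so Dt-197 is 1 − x):
192.959·x + 196.928·(1 − x) = 195.880
(192.959 − 196.928)·x = 195.880 − 196.928
x = -1.048 / -3.969 = 0.26405 → 26.405% Dt-193, 73.595% Dt-197.

Dt-193: 26.405%, Dt-197: 73.595%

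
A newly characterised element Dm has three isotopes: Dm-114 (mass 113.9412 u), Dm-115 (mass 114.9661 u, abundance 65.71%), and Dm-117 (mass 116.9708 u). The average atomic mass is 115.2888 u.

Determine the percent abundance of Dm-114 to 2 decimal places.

Let x and y be the fractions of Dm-114 and Dm-117. Then x + y = 1 − 0.6571 = 0.3429 and 113.9412x + 116.9708y = 115.2888 − 0.6571×114.9661 = 39.74457569.
Substituting: 113.9412x + 116.9708(0.3429 − x) = 39.74457569
(113.9412 − 116.9708)x = -0.36471163  ⇒  x = 0.12038, y = 0.22252
Dm-114: 12.04%, Dm-117: 22.25%.

12.04%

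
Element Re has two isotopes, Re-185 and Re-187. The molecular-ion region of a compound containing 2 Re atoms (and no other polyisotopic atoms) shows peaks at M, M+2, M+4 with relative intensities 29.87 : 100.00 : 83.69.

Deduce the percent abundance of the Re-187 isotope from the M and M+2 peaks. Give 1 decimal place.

62.6%

Let p = fractional abundance of Re-185. I(M+2)/I(M) = [C(2,1)·p^1·(1−p)] / p^2 = 2·(1−p)/p = 100.00/29.87 = 3.3478
(1−p)/p = 3.3478/2 = 1.6739  ⇒  p = 1/(1 + 1.6739) = 0.3740
Re-185: 37.4%, Re-187: 62.6%.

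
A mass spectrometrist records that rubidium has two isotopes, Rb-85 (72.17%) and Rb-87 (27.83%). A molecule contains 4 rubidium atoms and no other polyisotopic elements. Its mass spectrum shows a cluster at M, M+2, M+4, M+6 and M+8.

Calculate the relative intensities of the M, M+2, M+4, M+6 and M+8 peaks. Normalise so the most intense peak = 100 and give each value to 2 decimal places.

64.83 : 100.00 : 57.84 : 14.87 : 1.43

Expanding (0.7217 + 0.2783)^4:
P(M) = 0.7217^4 = 0.271286
P(M+2) = 4 × 0.7217^3 × 0.2783^1 = 0.418450
P(M+4) = 6 × 0.7217^2 × 0.2783^2 = 0.242042
P(M+6) = 4 × 0.7217^1 × 0.2783^3 = 0.062224
P(M+8) = 0.2783^4 = 0.005999
The M+2 peak is largest (0.418450); scaling to 100 gives 64.83 : 100.00 : 57.84 : 14.87 : 1.43.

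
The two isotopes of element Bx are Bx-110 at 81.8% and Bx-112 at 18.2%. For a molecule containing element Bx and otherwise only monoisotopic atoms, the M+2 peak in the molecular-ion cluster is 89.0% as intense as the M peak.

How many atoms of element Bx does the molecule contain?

For n independent Bx atoms, I(M+2)/I(M) = n · (abundance Bx-112) / (abundance Bx-110) = n · 0.182/0.818.
n = 0.890 × 0.818/0.182 = 4.00 ≈ 4

4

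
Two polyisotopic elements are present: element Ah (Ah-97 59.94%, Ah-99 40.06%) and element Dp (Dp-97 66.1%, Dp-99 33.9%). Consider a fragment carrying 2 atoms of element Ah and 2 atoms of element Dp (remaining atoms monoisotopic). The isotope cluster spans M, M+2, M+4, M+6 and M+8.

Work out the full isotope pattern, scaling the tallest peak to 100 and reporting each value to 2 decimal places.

Element Ah pattern (n=2): 0.35928036 : 0.48023928 : 0.16048036
Element Dp pattern (n=2): 0.436921 : 0.448158 : 0.114921
Convolve the two distributions (both contribute in 2-u steps):
  M: 0.35928036×0.436921 = 0.156977
  M+2: 0.35928036×0.448158 + 0.48023928×0.436921 = 0.370841
  M+4: 0.35928036×0.114921 + 0.48023928×0.448158 + 0.16048036×0.436921 = 0.326629
  M+6: 0.48023928×0.114921 + 0.16048036×0.448158 = 0.127110
  M+8: 0.16048036×0.114921 = 0.018443
Scale to base peak (0.370841) = 100: 42.33 : 100.00 : 88.08 : 34.28 : 4.97

42.33 : 100.00 : 88.08 : 34.28 : 4.97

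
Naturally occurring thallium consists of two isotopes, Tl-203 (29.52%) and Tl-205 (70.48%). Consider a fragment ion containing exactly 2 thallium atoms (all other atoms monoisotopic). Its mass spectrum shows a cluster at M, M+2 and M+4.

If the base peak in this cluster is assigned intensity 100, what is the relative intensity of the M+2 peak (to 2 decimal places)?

83.77

Binomial terms of (0.2952 + 0.7048)^2: M 0.0871, M+2 0.4161, M+4 0.4967 → M+4 is the base peak.
P(M+4) = C(2,2) × 0.2952^0 × 0.7048^2 = 1 × 1.0000 × 0.49674304 = 0.496743 (base)
P(M+2) = C(2,1) × 0.2952^1 × 0.7048^1 = 2 × 0.2952 × 0.7048 = 0.416114
Relative intensity = 0.416114 / 0.496743 × 100 = 83.77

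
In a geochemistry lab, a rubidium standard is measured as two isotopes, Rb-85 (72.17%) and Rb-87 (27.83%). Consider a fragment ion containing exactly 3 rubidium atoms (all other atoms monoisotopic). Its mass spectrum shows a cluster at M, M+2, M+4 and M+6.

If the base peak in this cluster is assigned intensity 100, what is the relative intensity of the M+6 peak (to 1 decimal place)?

5.0

Term probabilities: M 0.3759, M+2 0.4349, M+4 0.1677, M+6 0.0216. Base peak = M+2.
P(M+2) = C(3,1) × 0.7217^2 × 0.2783^1 = 3 × 0.52085089 × 0.2783 = 0.434858 (base)
P(M+6) = C(3,3) × 0.7217^0 × 0.2783^3 = 1 × 1.0000 × 0.02155458 = 0.021555
Relative intensity = 0.021555 / 0.434858 × 100 = 5.0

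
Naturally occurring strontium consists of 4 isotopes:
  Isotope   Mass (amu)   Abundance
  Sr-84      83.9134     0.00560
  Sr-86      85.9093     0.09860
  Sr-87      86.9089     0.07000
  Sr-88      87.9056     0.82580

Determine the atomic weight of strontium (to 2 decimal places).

The abundance-weighted mean is 0.00560 × 83.9134 + 0.09860 × 85.9093 + 0.07000 × 86.9089 + 0.82580 × 87.9056
= 0.46992 + 8.47066 + 6.08362 + 72.59244 = 87.61664 amu

87.62 amu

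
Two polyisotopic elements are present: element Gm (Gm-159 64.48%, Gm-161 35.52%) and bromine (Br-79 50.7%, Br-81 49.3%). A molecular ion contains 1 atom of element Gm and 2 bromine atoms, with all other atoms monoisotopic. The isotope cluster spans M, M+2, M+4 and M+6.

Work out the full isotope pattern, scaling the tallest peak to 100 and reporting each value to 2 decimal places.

40.07 : 100.00 : 80.81 : 20.87

Element Gm pattern (n=1): 0.6448 : 0.3552
Bromine pattern (n=2): 0.257049 : 0.499902 : 0.243049
Convolve the two distributions (both contribute in 2-u steps):
  M: 0.6448×0.257049 = 0.165745
  M+2: 0.6448×0.499902 + 0.3552×0.257049 = 0.413641
  M+4: 0.6448×0.243049 + 0.3552×0.499902 = 0.334283
  M+6: 0.3552×0.243049 = 0.086331
Scale to base peak (0.413641) = 100: 40.07 : 100.00 : 80.81 : 20.87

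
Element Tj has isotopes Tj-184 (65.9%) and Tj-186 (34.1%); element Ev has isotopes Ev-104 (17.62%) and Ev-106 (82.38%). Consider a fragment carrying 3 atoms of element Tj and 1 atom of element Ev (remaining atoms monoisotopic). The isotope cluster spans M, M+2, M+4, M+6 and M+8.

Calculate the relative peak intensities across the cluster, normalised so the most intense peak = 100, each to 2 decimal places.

Element Tj pattern (n=3): 0.28619118 : 0.44426946 : 0.22988754 : 0.03965182
Element Ev pattern (n=1): 0.1762 : 0.8238
Convolve the two distributions (both contribute in 2-u steps):
  M: 0.28619118×0.1762 = 0.050427
  M+2: 0.28619118×0.8238 + 0.44426946×0.1762 = 0.314045
  M+4: 0.44426946×0.8238 + 0.22988754×0.1762 = 0.406495
  M+6: 0.22988754×0.8238 + 0.03965182×0.1762 = 0.196368
  M+8: 0.03965182×0.8238 = 0.032665
Scale to base peak (0.406495) = 100: 12.41 : 77.26 : 100.00 : 48.31 : 8.04

12.41 : 77.26 : 100.00 : 48.31 : 8.04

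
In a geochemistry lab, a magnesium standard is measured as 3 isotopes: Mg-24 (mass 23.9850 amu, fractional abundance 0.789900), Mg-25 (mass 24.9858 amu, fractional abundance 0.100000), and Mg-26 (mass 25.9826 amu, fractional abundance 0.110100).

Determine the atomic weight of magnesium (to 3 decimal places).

24.305 amu

The abundance-weighted mean is 0.789900 × 23.9850 + 0.100000 × 24.9858 + 0.110100 × 25.9826
= 18.94575 + 2.49858 + 2.86068 = 24.30501 amu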